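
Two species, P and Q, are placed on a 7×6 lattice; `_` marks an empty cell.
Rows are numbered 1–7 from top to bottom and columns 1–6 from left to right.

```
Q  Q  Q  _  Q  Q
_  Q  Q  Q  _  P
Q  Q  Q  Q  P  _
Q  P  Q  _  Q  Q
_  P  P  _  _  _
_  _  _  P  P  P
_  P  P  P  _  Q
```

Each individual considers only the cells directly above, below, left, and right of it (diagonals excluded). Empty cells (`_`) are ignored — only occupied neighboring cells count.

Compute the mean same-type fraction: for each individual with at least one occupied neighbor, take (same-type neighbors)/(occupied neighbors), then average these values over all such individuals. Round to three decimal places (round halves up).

0.732

(1,1)Q 1/1
(1,2)Q 3/3
(1,3)Q 2/2
(1,5)Q 1/1
(1,6)Q 1/2
(2,2)Q 3/3
(2,3)Q 4/4
(2,4)Q 2/2
(2,6)P 0/1
(3,1)Q 2/2
(3,2)Q 3/4
(3,3)Q 4/4
(3,4)Q 2/3
(3,5)P 0/2
(4,1)Q 1/2
(4,2)P 1/4
(4,3)Q 1/3
(4,5)Q 1/2
(4,6)Q 1/1
(5,2)P 2/2
(5,3)P 1/2
(6,4)P 2/2
(6,5)P 2/2
(6,6)P 1/2
(7,2)P 1/1
(7,3)P 2/2
(7,4)P 2/2
(7,6)Q 0/1
Sum over 28 individuals: 1/1 + 3/3 + 2/2 + 1/1 + 1/2 + 3/3 + 4/4 + 2/2 + 0/1 + 2/2 + 3/4 + 4/4 + 2/3 + 0/2 + 1/2 + 1/4 + 1/3 + 1/2 + 1/1 + 2/2 + 1/2 + 2/2 + 2/2 + 1/2 + 1/1 + 2/2 + 2/2 + 0/1 = 41/2; mean = 41/2 ÷ 28 = 41/56 = 0.732142… → 0.732.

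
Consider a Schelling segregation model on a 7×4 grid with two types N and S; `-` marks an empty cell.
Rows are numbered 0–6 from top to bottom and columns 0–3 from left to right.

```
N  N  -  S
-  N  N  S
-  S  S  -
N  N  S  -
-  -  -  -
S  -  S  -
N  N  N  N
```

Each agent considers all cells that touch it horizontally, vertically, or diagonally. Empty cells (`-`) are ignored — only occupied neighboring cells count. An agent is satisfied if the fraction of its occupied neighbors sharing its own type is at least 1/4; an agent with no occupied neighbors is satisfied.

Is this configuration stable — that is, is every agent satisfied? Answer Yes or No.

Row 0: (0,0)N 2/2 ok · (0,1)N 3/3 ok · (0,3)S 1/2 ok
Row 1: (1,1)N 3/5 ok · (1,2)N 2/6 ok · (1,3)S 2/3 ok
Row 2: (2,1)S 2/6 ok · (2,2)S 3/6 ok
Row 3: (3,0)N 1/2 ok · (3,1)N 1/4 ok · (3,2)S 2/3 ok
Row 5: (5,0)S 0/2 unhappy · (5,2)S 0/3 unhappy
Row 6: (6,0)N 1/2 ok · (6,1)N 2/4 ok · (6,2)N 2/3 ok · (6,3)N 1/2 ok
For instance (5,0) has only 0/2 same-type neighbors, below 1/4.

No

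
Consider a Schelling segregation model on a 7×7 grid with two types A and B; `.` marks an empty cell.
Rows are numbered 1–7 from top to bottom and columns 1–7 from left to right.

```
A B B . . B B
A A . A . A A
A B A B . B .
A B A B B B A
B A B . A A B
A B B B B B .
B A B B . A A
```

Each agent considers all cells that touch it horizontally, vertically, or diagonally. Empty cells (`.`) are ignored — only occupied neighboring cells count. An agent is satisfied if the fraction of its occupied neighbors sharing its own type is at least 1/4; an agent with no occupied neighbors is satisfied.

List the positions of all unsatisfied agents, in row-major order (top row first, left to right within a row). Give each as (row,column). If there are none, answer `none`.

(3,2), (5,5), (7,2)

Row 1: (1,1)A 2/3 ✓ · (1,2)B 1/4 ✓ · (1,3)B 1/3 ✓ · (1,6)B 1/3 ✓ · (1,7)B 1/3 ✓
Row 2: (2,1)A 3/5 ✓ · (2,2)A 4/7 ✓ · (2,4)A 1/3 ✓ · (2,6)A 1/4 ✓ · (2,7)A 1/4 ✓
Row 3: (3,1)A 3/5 ✓ · (3,2)B 1/7 ✗ · (3,3)A 3/7 ✓ · (3,4)B 2/5 ✓ · (3,6)B 2/5 ✓
Row 4: (4,1)A 2/5 ✓ · (4,2)B 3/8 ✓ · (4,3)A 2/7 ✓ · (4,4)B 3/6 ✓ · (4,5)B 4/6 ✓ · (4,6)B 3/6 ✓ · (4,7)A 1/4 ✓
Row 5: (5,1)B 2/5 ✓ · (5,2)A 3/8 ✓ · (5,3)B 5/7 ✓ · (5,5)A 1/7 ✗ · (5,6)A 2/7 ✓ · (5,7)B 2/4 ✓
Row 6: (6,1)A 2/5 ✓ · (6,2)B 5/8 ✓ · (6,3)B 5/7 ✓ · (6,4)B 5/6 ✓ · (6,5)B 3/6 ✓ · (6,6)B 2/6 ✓
Row 7: (7,1)B 1/3 ✓ · (7,2)A 1/5 ✗ · (7,3)B 4/5 ✓ · (7,4)B 4/4 ✓ · (7,6)A 1/3 ✓ · (7,7)A 1/2 ✓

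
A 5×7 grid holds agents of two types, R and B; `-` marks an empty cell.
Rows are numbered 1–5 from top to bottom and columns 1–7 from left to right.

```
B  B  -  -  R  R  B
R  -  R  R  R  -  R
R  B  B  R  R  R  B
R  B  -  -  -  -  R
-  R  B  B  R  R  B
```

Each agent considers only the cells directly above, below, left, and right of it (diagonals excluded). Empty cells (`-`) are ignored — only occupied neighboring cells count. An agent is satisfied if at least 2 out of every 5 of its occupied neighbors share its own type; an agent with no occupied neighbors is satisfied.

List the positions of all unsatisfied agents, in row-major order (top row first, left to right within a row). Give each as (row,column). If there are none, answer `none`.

Row 1: (1,1)B 1/2 ok · (1,2)B 1/1 ok · (1,5)R 2/2 ok · (1,6)R 1/2 ok · (1,7)B 0/2 unhappy
Row 2: (2,1)R 1/2 ok · (2,3)R 1/2 ok · (2,4)R 3/3 ok · (2,5)R 3/3 ok · (2,7)R 0/2 unhappy
Row 3: (3,1)R 2/3 ok · (3,2)B 2/3 ok · (3,3)B 1/3 unhappy · (3,4)R 2/3 ok · (3,5)R 3/3 ok · (3,6)R 1/2 ok · (3,7)B 0/3 unhappy
Row 4: (4,1)R 1/2 ok · (4,2)B 1/3 unhappy · (4,7)R 0/2 unhappy
Row 5: (5,2)R 0/2 unhappy · (5,3)B 1/2 ok · (5,4)B 1/2 ok · (5,5)R 1/2 ok · (5,6)R 1/2 ok · (5,7)B 0/2 unhappy

(1,7), (2,7), (3,3), (3,7), (4,2), (4,7), (5,2), (5,7)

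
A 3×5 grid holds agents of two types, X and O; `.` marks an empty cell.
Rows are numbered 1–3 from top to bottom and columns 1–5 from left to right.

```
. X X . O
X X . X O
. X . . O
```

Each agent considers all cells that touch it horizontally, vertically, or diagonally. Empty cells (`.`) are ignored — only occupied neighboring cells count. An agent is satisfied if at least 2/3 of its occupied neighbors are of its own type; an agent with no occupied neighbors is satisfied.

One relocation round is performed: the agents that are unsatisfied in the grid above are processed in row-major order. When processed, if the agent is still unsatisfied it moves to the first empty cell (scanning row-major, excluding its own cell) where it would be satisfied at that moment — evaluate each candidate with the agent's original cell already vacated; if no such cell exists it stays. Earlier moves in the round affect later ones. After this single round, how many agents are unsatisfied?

Initially unsatisfied (in order): (1,5), (2,4), (3,5).
  (1,5) → (3,4).
  (2,4) → (1,1).
  (3,5): now satisfied by earlier moves; stays.
Resulting grid:
X X X . .
X X . . O
. X . O O
All satisfied now.

0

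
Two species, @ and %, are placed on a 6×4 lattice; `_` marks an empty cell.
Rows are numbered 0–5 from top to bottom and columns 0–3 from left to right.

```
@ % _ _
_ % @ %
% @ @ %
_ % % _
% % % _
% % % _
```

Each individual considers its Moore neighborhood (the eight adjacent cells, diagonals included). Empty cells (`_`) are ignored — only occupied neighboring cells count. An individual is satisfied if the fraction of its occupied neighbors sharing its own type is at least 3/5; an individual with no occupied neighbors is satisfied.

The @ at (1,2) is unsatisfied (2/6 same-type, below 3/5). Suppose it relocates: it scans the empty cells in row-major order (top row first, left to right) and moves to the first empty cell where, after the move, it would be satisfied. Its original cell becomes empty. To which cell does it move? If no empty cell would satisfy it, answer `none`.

Vacating (1,2). Empty cells in order:
  (0,2): 0/3 same-type → still unsatisfied.
  (0,3): 0/1 same-type → still unsatisfied.
  (1,0): 2/5 same-type → still unsatisfied.
  (3,0): 1/5 same-type → still unsatisfied.
  (3,3): 1/4 same-type → still unsatisfied.
  (4,3): 0/3 same-type → still unsatisfied.
  (5,3): 0/2 same-type → still unsatisfied.

none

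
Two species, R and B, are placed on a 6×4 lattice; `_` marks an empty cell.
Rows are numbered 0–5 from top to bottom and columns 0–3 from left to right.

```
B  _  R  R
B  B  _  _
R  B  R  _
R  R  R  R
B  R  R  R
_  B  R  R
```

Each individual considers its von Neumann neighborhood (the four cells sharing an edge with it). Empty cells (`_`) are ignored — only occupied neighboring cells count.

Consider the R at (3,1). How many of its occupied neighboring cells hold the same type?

3

Occupied neighbors of (3,1): (2,1)=B, (4,1)=R, (3,0)=R, (3,2)=R.
Same type (R): 3 of 4.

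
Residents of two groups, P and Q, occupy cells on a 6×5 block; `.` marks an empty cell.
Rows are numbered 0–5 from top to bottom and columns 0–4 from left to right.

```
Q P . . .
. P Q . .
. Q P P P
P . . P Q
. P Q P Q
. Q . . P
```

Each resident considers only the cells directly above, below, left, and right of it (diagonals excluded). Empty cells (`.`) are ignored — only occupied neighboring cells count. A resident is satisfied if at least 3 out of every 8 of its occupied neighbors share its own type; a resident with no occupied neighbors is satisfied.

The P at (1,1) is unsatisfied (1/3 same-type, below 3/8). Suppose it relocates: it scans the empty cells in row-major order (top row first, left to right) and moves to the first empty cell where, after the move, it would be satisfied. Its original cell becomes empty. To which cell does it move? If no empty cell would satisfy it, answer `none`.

Vacating (1,1). Empty cells in order:
  (0,2): 1/2 same-type → satisfied — stop here.

(0,2)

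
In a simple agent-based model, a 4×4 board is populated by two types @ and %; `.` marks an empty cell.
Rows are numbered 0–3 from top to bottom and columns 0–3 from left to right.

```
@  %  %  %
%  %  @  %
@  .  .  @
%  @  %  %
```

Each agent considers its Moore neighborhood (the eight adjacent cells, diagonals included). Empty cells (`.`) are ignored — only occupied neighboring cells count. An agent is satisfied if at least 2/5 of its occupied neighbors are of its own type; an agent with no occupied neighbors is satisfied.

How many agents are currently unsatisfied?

Row 0: (0,0)@ 0/3 ✗ · (0,1)% 3/5 ✓ · (0,2)% 4/5 ✓ · (0,3)% 2/3 ✓
Row 1: (1,0)% 2/4 ✓ · (1,1)% 3/6 ✓ · (1,2)@ 1/6 ✗ · (1,3)% 2/4 ✓
Row 2: (2,0)@ 1/4 ✗ · (2,3)@ 1/4 ✗
Row 3: (3,0)% 0/2 ✗ · (3,1)@ 1/3 ✗ · (3,2)% 1/3 ✗ · (3,3)% 1/2 ✓
Unsatisfied: (0,0), (1,2), (2,0), (2,3), (3,0), (3,1), (3,2) — 7 in total.

7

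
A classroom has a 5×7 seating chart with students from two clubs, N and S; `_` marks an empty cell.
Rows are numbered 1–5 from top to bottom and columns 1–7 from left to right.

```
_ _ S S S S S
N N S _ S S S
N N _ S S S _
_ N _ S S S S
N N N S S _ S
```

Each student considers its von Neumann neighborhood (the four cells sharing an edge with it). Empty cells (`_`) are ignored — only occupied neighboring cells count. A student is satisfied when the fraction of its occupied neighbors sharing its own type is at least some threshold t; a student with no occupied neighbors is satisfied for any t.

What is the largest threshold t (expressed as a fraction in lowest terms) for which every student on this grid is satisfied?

Row 1: (1,3)S 2/2 · (1,4)S 2/2 · (1,5)S 3/3 · (1,6)S 3/3 · (1,7)S 2/2
Row 2: (2,1)N 2/2 · (2,2)N 2/3 · (2,3)S 1/2 · (2,5)S 3/3 · (2,6)S 4/4 · (2,7)S 2/2
Row 3: (3,1)N 2/2 · (3,2)N 3/3 · (3,4)S 2/2 · (3,5)S 4/4 · (3,6)S 3/3
Row 4: (4,2)N 2/2 · (4,4)S 3/3 · (4,5)S 4/4 · (4,6)S 3/3 · (4,7)S 2/2
Row 5: (5,1)N 1/1 · (5,2)N 3/3 · (5,3)N 1/2 · (5,4)S 2/3 · (5,5)S 2/2 · (5,7)S 1/1
The smallest same-type fraction is 1/2 at (2,3), which reduces to 1/2. Any threshold above that leaves this student unsatisfied.

1/2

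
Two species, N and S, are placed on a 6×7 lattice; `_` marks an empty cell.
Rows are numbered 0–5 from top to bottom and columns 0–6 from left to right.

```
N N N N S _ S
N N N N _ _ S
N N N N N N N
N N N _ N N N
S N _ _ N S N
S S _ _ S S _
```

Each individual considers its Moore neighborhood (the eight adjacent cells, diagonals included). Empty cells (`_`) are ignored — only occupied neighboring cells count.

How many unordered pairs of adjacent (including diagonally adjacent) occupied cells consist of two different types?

Scan each occupied cell's neighbors to the right and below (and the two forward diagonals) so each pair is counted once.
Row 0: N(0,0)–N(0,1)= N(0,0)–N(1,0)= N(0,0)–N(1,1)= N(0,1)–N(0,2)= N(0,1)–N(1,1)= N(0,1)–N(1,2)= N(0,1)–N(1,0)= N(0,2)–N(0,3)= N(0,2)–N(1,2)= N(0,2)–N(1,3)= N(0,2)–N(1,1)= N(0,3)–S(0,4)≠ N(0,3)–N(1,3)= N(0,3)–N(1,2)= S(0,4)–N(1,3)≠ S(0,6)–S(1,6)=  → 2/16 unlike.
Row 1: N(1,0)–N(1,1)= N(1,0)–N(2,0)= N(1,0)–N(2,1)= N(1,1)–N(1,2)= N(1,1)–N(2,1)= N(1,1)–N(2,2)= N(1,1)–N(2,0)= N(1,2)–N(1,3)= N(1,2)–N(2,2)= N(1,2)–N(2,3)= N(1,2)–N(2,1)= N(1,3)–N(2,3)= N(1,3)–N(2,4)= N(1,3)–N(2,2)= S(1,6)–N(2,6)≠ S(1,6)–N(2,5)≠  → 2/16 unlike.
Row 2: N(2,0)–N(2,1)= N(2,0)–N(3,0)= N(2,0)–N(3,1)= N(2,1)–N(2,2)= N(2,1)–N(3,1)= N(2,1)–N(3,2)= N(2,1)–N(3,0)= N(2,2)–N(2,3)= N(2,2)–N(3,2)= N(2,2)–N(3,1)= N(2,3)–N(2,4)= N(2,3)–N(3,4)= N(2,3)–N(3,2)= N(2,4)–N(2,5)= N(2,4)–N(3,4)= N(2,4)–N(3,5)= N(2,5)–N(2,6)= N(2,5)–N(3,5)= N(2,5)–N(3,6)= N(2,5)–N(3,4)= N(2,6)–N(3,6)= N(2,6)–N(3,5)=  → 0/22 unlike.
Row 3: N(3,0)–N(3,1)= N(3,0)–S(4,0)≠ N(3,0)–N(4,1)= N(3,1)–N(3,2)= N(3,1)–N(4,1)= N(3,1)–S(4,0)≠ N(3,2)–N(4,1)= N(3,4)–N(3,5)= N(3,4)–N(4,4)= N(3,4)–S(4,5)≠ N(3,5)–N(3,6)= N(3,5)–S(4,5)≠ N(3,5)–N(4,6)= N(3,5)–N(4,4)= N(3,6)–N(4,6)= N(3,6)–S(4,5)≠  → 5/16 unlike.
Row 4: S(4,0)–N(4,1)≠ S(4,0)–S(5,0)= S(4,0)–S(5,1)= N(4,1)–S(5,1)≠ N(4,1)–S(5,0)≠ N(4,4)–S(4,5)≠ N(4,4)–S(5,4)≠ N(4,4)–S(5,5)≠ S(4,5)–N(4,6)≠ S(4,5)–S(5,5)= S(4,5)–S(5,4)= N(4,6)–S(5,5)≠  → 8/12 unlike.
Row 5: S(5,0)–S(5,1)= S(5,4)–S(5,5)=  → 0/2 unlike.
Total adjacent occupied pairs: 84; unlike-type pairs: 17.

17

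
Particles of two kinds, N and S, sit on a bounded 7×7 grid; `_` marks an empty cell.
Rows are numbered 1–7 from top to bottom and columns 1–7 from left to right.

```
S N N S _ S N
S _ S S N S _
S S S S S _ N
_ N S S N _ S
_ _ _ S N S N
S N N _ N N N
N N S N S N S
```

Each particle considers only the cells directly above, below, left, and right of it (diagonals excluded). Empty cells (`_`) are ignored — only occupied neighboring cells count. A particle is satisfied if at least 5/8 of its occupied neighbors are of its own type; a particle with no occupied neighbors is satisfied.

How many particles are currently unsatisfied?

(1,1)S 1/2 unhappy
(1,2)N 1/2 unhappy
(1,3)N 1/3 unhappy
(1,4)S 1/2 unhappy
(1,6)S 1/2 unhappy
(1,7)N 0/1 unhappy
(2,1)S 2/2 ok
(2,3)S 2/3 ok
(2,4)S 3/4 ok
(2,5)N 0/3 unhappy
(2,6)S 1/2 unhappy
(3,1)S 2/2 ok
(3,2)S 2/3 ok
(3,3)S 4/4 ok
(3,4)S 4/4 ok
(3,5)S 1/3 unhappy
(3,7)N 0/1 unhappy
(4,2)N 0/2 unhappy
(4,3)S 2/3 ok
(4,4)S 3/4 ok
(4,5)N 1/3 unhappy
(4,7)S 0/2 unhappy
(5,4)S 1/2 unhappy
(5,5)N 2/4 unhappy
(5,6)S 0/3 unhappy
(5,7)N 1/3 unhappy
(6,1)S 0/2 unhappy
(6,2)N 2/3 ok
(6,3)N 1/2 unhappy
(6,5)N 2/3 ok
(6,6)N 3/4 ok
(6,7)N 2/3 ok
(7,1)N 1/2 unhappy
(7,2)N 2/3 ok
(7,3)S 0/3 unhappy
(7,4)N 0/2 unhappy
(7,5)S 0/3 unhappy
(7,6)N 1/3 unhappy
(7,7)S 0/2 unhappy
Unsatisfied: (1,1), (1,2), (1,3), (1,4), (1,6), (1,7), (2,5), (2,6), (3,5), (3,7), (4,2), (4,5), (4,7), (5,4), (5,5), (5,6), (5,7), (6,1), (6,3), (7,1), (7,3), (7,4), (7,5), (7,6), (7,7) — 25 in total.

25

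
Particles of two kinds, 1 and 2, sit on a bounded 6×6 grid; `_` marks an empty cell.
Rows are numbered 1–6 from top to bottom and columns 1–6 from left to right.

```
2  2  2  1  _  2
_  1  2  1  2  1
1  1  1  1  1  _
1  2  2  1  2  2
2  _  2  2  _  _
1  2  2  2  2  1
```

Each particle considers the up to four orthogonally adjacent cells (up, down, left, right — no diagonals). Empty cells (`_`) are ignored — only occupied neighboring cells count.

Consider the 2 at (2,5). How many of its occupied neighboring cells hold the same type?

Occupied neighbors of (2,5): (3,5)=1, (2,4)=1, (2,6)=1.
Same type (2): 0 of 3.

0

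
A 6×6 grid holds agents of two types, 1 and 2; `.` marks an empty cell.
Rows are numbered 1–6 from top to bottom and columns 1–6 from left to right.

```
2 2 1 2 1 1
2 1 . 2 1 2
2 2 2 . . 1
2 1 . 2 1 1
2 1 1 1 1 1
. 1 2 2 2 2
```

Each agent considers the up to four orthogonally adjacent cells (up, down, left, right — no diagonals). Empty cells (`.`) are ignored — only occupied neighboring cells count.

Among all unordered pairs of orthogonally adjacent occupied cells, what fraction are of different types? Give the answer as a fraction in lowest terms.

20/43

Scan each occupied cell's neighbors to the right and below so each pair is counted once.
Row 1: 2(1,1)–2(1,2)= 2(1,1)–2(2,1)= 2(1,2)–1(1,3)≠ 2(1,2)–1(2,2)≠ 1(1,3)–2(1,4)≠ 2(1,4)–1(1,5)≠ 2(1,4)–2(2,4)= 1(1,5)–1(1,6)= 1(1,5)–1(2,5)= 1(1,6)–2(2,6)≠  → 5/10 unlike.
Row 2: 2(2,1)–1(2,2)≠ 2(2,1)–2(3,1)= 1(2,2)–2(3,2)≠ 2(2,4)–1(2,5)≠ 1(2,5)–2(2,6)≠ 2(2,6)–1(3,6)≠  → 5/6 unlike.
Row 3: 2(3,1)–2(3,2)= 2(3,1)–2(4,1)= 2(3,2)–2(3,3)= 2(3,2)–1(4,2)≠ 1(3,6)–1(4,6)=  → 1/5 unlike.
Row 4: 2(4,1)–1(4,2)≠ 2(4,1)–2(5,1)= 1(4,2)–1(5,2)= 2(4,4)–1(4,5)≠ 2(4,4)–1(5,4)≠ 1(4,5)–1(4,6)= 1(4,5)–1(5,5)= 1(4,6)–1(5,6)=  → 3/8 unlike.
Row 5: 2(5,1)–1(5,2)≠ 1(5,2)–1(5,3)= 1(5,2)–1(6,2)= 1(5,3)–1(5,4)= 1(5,3)–2(6,3)≠ 1(5,4)–1(5,5)= 1(5,4)–2(6,4)≠ 1(5,5)–1(5,6)= 1(5,5)–2(6,5)≠ 1(5,6)–2(6,6)≠  → 5/10 unlike.
Row 6: 1(6,2)–2(6,3)≠ 2(6,3)–2(6,4)= 2(6,4)–2(6,5)= 2(6,5)–2(6,6)=  → 1/4 unlike.
Total adjacent occupied pairs: 43; unlike-type pairs: 20.
20/43 is already in lowest terms.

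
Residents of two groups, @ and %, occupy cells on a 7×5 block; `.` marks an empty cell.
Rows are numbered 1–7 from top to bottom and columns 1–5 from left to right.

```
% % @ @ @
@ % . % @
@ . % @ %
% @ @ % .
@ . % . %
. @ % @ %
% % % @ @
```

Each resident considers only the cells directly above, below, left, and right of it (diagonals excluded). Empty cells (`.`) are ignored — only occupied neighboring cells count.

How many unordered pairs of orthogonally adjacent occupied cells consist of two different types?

22

Scan each occupied cell's neighbors to the right and below so each pair is counted once.
From row 1: 3 unlike of 8 pairs (running 3/8).
From row 2: 4 unlike of 5 pairs (running 7/13).
From row 3: 5 unlike of 5 pairs (running 12/18).
From row 4: 4 unlike of 5 pairs (running 16/23).
From row 5: 0 unlike of 2 pairs (running 16/25).
From row 6: 5 unlike of 7 pairs (running 21/32).
From row 7: 1 unlike of 4 pairs (running 22/36).
Total adjacent occupied pairs: 36; unlike-type pairs: 22.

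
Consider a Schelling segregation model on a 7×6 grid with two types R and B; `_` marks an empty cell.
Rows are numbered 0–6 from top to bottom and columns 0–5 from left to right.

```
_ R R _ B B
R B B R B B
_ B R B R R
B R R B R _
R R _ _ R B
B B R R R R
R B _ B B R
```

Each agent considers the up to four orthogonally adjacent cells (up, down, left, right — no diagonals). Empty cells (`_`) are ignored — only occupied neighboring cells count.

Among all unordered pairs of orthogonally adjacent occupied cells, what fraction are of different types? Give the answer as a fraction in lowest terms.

27/50

Scan each occupied cell's neighbors to the right and below so each pair is counted once.
From row 0: 2 unlike of 6 pairs (running 2/6).
From row 1: 7 unlike of 10 pairs (running 9/16).
From row 2: 4 unlike of 8 pairs (running 13/24).
From row 3: 4 unlike of 7 pairs (running 17/31).
From row 4: 4 unlike of 6 pairs (running 21/37).
From row 5: 4 unlike of 10 pairs (running 25/47).
From row 6: 2 unlike of 3 pairs (running 27/50).
Total adjacent occupied pairs: 50; unlike-type pairs: 27.
27/50 is already in lowest terms.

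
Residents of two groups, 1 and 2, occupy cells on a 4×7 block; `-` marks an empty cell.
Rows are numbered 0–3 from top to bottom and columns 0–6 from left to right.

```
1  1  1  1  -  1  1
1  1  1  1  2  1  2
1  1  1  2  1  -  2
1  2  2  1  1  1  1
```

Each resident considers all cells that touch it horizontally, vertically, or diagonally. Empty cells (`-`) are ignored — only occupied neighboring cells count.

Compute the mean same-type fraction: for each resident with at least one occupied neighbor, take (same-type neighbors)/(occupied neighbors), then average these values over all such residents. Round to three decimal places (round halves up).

Row 0: (0,0)1 3/3 · (0,1)1 5/5 · (0,2)1 5/5 · (0,3)1 3/4 · (0,5)1 2/4 · (0,6)1 2/3
Row 1: (1,0)1 5/5 · (1,1)1 8/8 · (1,2)1 7/8 · (1,3)1 5/7 · (1,4)2 1/6 · (1,5)1 3/6 · (1,6)2 1/4
Row 2: (2,0)1 4/5 · (2,1)1 6/8 · (2,2)1 5/8 · (2,3)2 2/8 · (2,4)1 5/7 · (2,6)2 1/4
Row 3: (3,0)1 2/3 · (3,1)2 1/5 · (3,2)2 2/5 · (3,3)1 3/5 · (3,4)1 3/4 · (3,5)1 3/4 · (3,6)1 1/2
Sum over 26 residents: 3/3 + 5/5 + 5/5 + 3/4 + 2/4 + 2/3 + 5/5 + 8/8 + 7/8 + 5/7 + 1/6 + 3/6 + 1/4 + 4/5 + 6/8 + 5/8 + 2/8 + 5/7 + 1/4 + 2/3 + 1/5 + 2/5 + 3/5 + 3/4 + 3/4 + 1/2 = 467/28; mean = 467/28 ÷ 26 = 467/728 = 0.641483… → 0.641.

0.641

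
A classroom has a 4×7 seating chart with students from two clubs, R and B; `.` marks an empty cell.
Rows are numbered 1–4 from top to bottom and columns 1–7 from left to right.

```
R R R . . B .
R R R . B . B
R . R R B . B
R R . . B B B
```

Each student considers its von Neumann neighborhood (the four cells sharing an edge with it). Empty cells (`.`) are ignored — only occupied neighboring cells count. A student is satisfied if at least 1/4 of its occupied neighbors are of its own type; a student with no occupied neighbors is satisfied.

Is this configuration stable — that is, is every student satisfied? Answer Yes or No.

Yes

Row 1: (1,1)R 2/2 ✓ · (1,2)R 3/3 ✓ · (1,3)R 2/2 ✓ · (1,6)B 0/0 ✓
Row 2: (2,1)R 3/3 ✓ · (2,2)R 3/3 ✓ · (2,3)R 3/3 ✓ · (2,5)B 1/1 ✓ · (2,7)B 1/1 ✓
Row 3: (3,1)R 2/2 ✓ · (3,3)R 2/2 ✓ · (3,4)R 1/2 ✓ · (3,5)B 2/3 ✓ · (3,7)B 2/2 ✓
Row 4: (4,1)R 2/2 ✓ · (4,2)R 1/1 ✓ · (4,5)B 2/2 ✓ · (4,6)B 2/2 ✓ · (4,7)B 2/2 ✓
All meet the threshold, so the configuration is stable.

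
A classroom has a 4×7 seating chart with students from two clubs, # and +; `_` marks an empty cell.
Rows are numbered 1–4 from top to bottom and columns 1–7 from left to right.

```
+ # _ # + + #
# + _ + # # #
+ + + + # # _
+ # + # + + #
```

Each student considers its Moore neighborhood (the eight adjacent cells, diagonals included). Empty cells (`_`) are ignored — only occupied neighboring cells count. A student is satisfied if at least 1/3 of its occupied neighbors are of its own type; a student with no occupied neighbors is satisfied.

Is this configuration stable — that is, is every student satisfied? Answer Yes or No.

Row 1: (1,1)+ 1/3 ✓ · (1,2)# 1/3 ✓ · (1,4)# 1/3 ✓ · (1,5)+ 2/5 ✓ · (1,6)+ 1/5 ✗ · (1,7)# 2/3 ✓
Row 2: (2,1)# 1/5 ✗ · (2,2)+ 4/6 ✓ · (2,4)+ 3/6 ✓ · (2,5)# 4/8 ✓ · (2,6)# 5/7 ✓ · (2,7)# 3/4 ✓
Row 3: (3,1)+ 3/5 ✓ · (3,2)+ 5/7 ✓ · (3,3)+ 5/7 ✓ · (3,4)+ 4/7 ✓ · (3,5)# 4/8 ✓ · (3,6)# 5/7 ✓
Row 4: (4,1)+ 2/3 ✓ · (4,2)# 0/5 ✗ · (4,3)+ 3/5 ✓ · (4,4)# 1/5 ✗ · (4,5)+ 2/5 ✓ · (4,6)+ 1/4 ✗ · (4,7)# 1/2 ✓
For instance (1,6) has only 1/5 same-type neighbors, below 1/3.

No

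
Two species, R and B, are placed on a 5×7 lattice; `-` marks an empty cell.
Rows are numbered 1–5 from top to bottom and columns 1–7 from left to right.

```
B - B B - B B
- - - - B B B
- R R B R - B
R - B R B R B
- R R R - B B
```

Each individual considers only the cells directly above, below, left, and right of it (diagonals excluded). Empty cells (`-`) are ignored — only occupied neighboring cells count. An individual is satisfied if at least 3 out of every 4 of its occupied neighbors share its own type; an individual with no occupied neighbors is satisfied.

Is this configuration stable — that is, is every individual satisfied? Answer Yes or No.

No

Row 1: (1,1)B 0/0 ✓ · (1,3)B 1/1 ✓ · (1,4)B 1/1 ✓ · (1,6)B 2/2 ✓ · (1,7)B 2/2 ✓
Row 2: (2,5)B 1/2 ✗ · (2,6)B 3/3 ✓ · (2,7)B 3/3 ✓
Row 3: (3,2)R 1/1 ✓ · (3,3)R 1/3 ✗ · (3,4)B 0/3 ✗ · (3,5)R 0/3 ✗ · (3,7)B 2/2 ✓
Row 4: (4,1)R 0/0 ✓ · (4,3)B 0/3 ✗ · (4,4)R 1/4 ✗ · (4,5)B 0/3 ✗ · (4,6)R 0/3 ✗ · (4,7)B 2/3 ✗
Row 5: (5,2)R 1/1 ✓ · (5,3)R 2/3 ✗ · (5,4)R 2/2 ✓ · (5,6)B 1/2 ✗ · (5,7)B 2/2 ✓
For instance (2,5) has only 1/2 same-type neighbors, below 3/4.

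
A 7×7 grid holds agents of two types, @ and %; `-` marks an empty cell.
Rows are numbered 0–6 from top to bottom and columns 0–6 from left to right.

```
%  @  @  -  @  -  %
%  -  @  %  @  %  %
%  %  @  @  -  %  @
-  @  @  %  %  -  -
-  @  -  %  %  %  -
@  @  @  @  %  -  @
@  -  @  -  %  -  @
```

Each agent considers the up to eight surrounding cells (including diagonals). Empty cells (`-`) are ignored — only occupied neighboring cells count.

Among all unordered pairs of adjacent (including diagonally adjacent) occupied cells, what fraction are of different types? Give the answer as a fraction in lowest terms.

Scan each occupied cell's neighbors to the right and below (and the two forward diagonals) so each pair is counted once.
From row 0: 5 unlike of 12 pairs (running 5/12).
From row 1: 9 unlike of 17 pairs (running 14/29).
From row 2: 8 unlike of 14 pairs (running 22/43).
From row 3: 2 unlike of 11 pairs (running 24/54).
From row 4: 4 unlike of 12 pairs (running 28/66).
From row 5: 2 unlike of 12 pairs (running 30/78).
Total adjacent occupied pairs: 78; unlike-type pairs: 30.
30/78 reduces to 5/13.

5/13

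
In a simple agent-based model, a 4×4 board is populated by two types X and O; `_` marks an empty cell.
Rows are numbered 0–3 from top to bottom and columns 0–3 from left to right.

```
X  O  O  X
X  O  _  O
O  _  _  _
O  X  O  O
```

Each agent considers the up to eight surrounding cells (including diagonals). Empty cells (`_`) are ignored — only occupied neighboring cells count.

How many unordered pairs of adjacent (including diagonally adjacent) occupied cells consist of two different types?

Scan each occupied cell's neighbors to the right and below (and the two forward diagonals) so each pair is counted once.
Row 0: X(0,0)–O(0,1)≠ X(0,0)–X(1,0)= X(0,0)–O(1,1)≠ O(0,1)–O(0,2)= O(0,1)–O(1,1)= O(0,1)–X(1,0)≠ O(0,2)–X(0,3)≠ O(0,2)–O(1,3)= O(0,2)–O(1,1)= X(0,3)–O(1,3)≠  → 5/10 unlike.
Row 1: X(1,0)–O(1,1)≠ X(1,0)–O(2,0)≠ O(1,1)–O(2,0)=  → 2/3 unlike.
Row 2: O(2,0)–O(3,0)= O(2,0)–X(3,1)≠  → 1/2 unlike.
Row 3: O(3,0)–X(3,1)≠ X(3,1)–O(3,2)≠ O(3,2)–O(3,3)=  → 2/3 unlike.
Total adjacent occupied pairs: 18; unlike-type pairs: 10.

10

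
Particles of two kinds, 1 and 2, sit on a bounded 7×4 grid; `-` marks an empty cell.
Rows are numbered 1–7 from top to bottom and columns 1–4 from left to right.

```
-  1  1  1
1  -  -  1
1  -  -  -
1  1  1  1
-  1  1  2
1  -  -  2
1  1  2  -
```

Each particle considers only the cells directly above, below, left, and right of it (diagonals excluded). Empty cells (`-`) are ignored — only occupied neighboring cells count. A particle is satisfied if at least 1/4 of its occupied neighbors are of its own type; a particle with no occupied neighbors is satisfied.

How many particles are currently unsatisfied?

Row 1: (1,2)1 1/1 ✓ · (1,3)1 2/2 ✓ · (1,4)1 2/2 ✓
Row 2: (2,1)1 1/1 ✓ · (2,4)1 1/1 ✓
Row 3: (3,1)1 2/2 ✓
Row 4: (4,1)1 2/2 ✓ · (4,2)1 3/3 ✓ · (4,3)1 3/3 ✓ · (4,4)1 1/2 ✓
Row 5: (5,2)1 2/2 ✓ · (5,3)1 2/3 ✓ · (5,4)2 1/3 ✓
Row 6: (6,1)1 1/1 ✓ · (6,4)2 1/1 ✓
Row 7: (7,1)1 2/2 ✓ · (7,2)1 1/2 ✓ · (7,3)2 0/1 ✗
Unsatisfied: (7,3) — 1 in total.

1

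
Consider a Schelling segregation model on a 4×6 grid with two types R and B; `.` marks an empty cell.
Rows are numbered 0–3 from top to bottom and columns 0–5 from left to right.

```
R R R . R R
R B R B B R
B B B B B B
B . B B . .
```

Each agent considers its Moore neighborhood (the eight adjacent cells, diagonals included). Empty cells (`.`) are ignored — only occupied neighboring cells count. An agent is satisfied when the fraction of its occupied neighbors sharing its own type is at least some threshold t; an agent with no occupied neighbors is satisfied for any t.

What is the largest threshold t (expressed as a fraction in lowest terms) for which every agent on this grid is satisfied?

2/7

Row 0: (0,0)R 2/3 · (0,1)R 4/5 · (0,2)R 2/4 · (0,4)R 2/4 · (0,5)R 2/3
Row 1: (1,0)R 2/5 · (1,1)B 3/8 · (1,2)R 2/7 · (1,3)B 4/7 · (1,4)B 4/7 · (1,5)R 2/5
Row 2: (2,0)B 3/4 · (2,1)B 5/7 · (2,2)B 6/7 · (2,3)B 6/7 · (2,4)B 5/6 · (2,5)B 2/3
Row 3: (3,0)B 2/2 · (3,2)B 4/4 · (3,3)B 4/4
The smallest same-type fraction is 2/7 at (1,2), which reduces to 2/7. Any threshold above that leaves this agent unsatisfied.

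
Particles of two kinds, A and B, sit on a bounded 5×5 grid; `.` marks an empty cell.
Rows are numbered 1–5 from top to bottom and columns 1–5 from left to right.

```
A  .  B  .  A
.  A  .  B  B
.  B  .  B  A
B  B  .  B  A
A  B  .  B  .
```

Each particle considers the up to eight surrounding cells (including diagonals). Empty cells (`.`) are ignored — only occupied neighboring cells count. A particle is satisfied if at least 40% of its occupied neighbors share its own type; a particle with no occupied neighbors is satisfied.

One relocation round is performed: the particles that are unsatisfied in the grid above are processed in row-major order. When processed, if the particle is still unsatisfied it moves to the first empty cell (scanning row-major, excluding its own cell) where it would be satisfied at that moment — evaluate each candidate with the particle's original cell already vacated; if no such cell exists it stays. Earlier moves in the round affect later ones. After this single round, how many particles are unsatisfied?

2

Initially unsatisfied (in order): (1,5), (2,2), (3,5), (4,5), (5,1).
  (1,5) → (1,2).
  (2,2): now satisfied by earlier moves; stays.
  (3,5) → (2,1).
  (4,5) → (3,1).
  (5,1): no empty cell satisfies it; stays.
Resulting grid:
A A B . .
A A . B B
A B . B .
B B . B .
A B . B .
Unsatisfied now: (1,3), (5,1).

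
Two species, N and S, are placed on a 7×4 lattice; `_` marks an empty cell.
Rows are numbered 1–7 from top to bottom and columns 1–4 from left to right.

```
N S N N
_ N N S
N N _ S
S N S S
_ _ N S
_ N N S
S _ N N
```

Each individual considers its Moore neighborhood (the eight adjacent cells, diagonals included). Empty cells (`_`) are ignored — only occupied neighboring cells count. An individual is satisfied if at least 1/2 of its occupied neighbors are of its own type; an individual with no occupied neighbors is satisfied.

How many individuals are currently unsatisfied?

6

Row 1: (1,1)N 1/2 satisfied · (1,2)S 0/4 not · (1,3)N 3/5 satisfied · (1,4)N 2/3 satisfied
Row 2: (2,2)N 5/6 satisfied · (2,3)N 4/7 satisfied · (2,4)S 1/4 not
Row 3: (3,1)N 3/4 satisfied · (3,2)N 4/6 satisfied · (3,4)S 3/4 satisfied
Row 4: (4,1)S 0/3 not · (4,2)N 3/5 satisfied · (4,3)S 3/6 satisfied · (4,4)S 3/4 satisfied
Row 5: (5,3)N 3/7 not · (5,4)S 3/5 satisfied
Row 6: (6,2)N 3/4 satisfied · (6,3)N 4/6 satisfied · (6,4)S 1/5 not
Row 7: (7,1)S 0/1 not · (7,3)N 3/4 satisfied · (7,4)N 2/3 satisfied
Unsatisfied: (1,2), (2,4), (4,1), (5,3), (6,4), (7,1) — 6 in total.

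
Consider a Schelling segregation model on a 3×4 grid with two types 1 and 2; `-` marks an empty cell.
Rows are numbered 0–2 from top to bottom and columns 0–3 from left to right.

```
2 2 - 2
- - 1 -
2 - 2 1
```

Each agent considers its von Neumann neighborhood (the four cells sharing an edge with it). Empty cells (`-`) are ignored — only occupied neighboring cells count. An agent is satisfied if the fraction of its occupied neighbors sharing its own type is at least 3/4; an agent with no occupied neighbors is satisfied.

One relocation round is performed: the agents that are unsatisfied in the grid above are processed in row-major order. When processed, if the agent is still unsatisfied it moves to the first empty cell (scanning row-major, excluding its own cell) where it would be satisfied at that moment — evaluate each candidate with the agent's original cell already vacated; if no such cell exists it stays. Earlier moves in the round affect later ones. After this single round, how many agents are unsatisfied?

Initially unsatisfied (in order): (1,2), (2,2), (2,3).
  (1,2): no empty cell satisfies it; stays.
  (2,2) → (1,0).
  (2,3): now satisfied by earlier moves; stays.
Resulting grid:
2 2 - 2
2 - 1 -
2 - - 1
All satisfied now.

0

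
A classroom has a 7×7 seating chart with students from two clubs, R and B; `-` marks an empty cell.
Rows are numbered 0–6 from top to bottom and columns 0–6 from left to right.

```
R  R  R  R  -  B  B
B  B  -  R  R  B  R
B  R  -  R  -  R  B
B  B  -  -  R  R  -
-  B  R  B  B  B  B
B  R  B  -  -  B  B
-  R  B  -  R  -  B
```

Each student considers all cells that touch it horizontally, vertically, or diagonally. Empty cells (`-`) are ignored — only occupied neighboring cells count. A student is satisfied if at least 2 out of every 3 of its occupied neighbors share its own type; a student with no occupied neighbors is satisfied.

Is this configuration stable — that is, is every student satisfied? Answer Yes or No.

No

(0,0)R 1/3 unhappy
(0,1)R 2/4 unhappy
(0,2)R 3/4 ok
(0,3)R 3/3 ok
(0,5)B 2/4 unhappy
(0,6)B 2/3 ok
(1,0)B 2/5 unhappy
(1,1)B 2/6 unhappy
(1,3)R 4/4 ok
(1,4)R 4/6 ok
(1,5)B 3/6 unhappy
(1,6)R 1/5 unhappy
(2,0)B 4/5 ok
(2,1)R 0/5 unhappy
(2,3)R 3/3 ok
(2,5)R 4/6 ok
(2,6)B 1/4 unhappy
(3,0)B 3/4 ok
(3,1)B 3/5 unhappy
(3,4)R 3/6 unhappy
(3,5)R 2/6 unhappy
(4,1)B 4/6 ok
(4,2)R 1/5 unhappy
(4,3)B 2/4 unhappy
(4,4)B 3/5 unhappy
(4,5)B 4/6 ok
(4,6)B 3/4 ok
(5,0)B 1/3 unhappy
(5,1)R 2/6 unhappy
(5,2)B 3/6 unhappy
(5,5)B 5/6 ok
(5,6)B 4/4 ok
(6,1)R 1/4 unhappy
(6,2)B 1/3 unhappy
(6,4)R 0/1 unhappy
(6,6)B 2/2 ok
For instance (0,0) has only 1/3 same-type neighbors, below 2/3.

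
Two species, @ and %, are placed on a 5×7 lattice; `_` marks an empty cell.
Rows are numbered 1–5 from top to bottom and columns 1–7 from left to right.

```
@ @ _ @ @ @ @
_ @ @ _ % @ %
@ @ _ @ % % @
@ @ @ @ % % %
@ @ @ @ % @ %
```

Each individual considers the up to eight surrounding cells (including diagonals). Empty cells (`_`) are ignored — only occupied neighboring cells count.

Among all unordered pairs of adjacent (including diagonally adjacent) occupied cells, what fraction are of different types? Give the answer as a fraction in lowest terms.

13/41

Scan each occupied cell's neighbors to the right and below (and the two forward diagonals) so each pair is counted once.
From row 1: 5 unlike of 16 pairs (running 5/16).
From row 2: 6 unlike of 15 pairs (running 11/31).
From row 3: 6 unlike of 20 pairs (running 17/51).
From row 4: 6 unlike of 25 pairs (running 23/76).
From row 5: 3 unlike of 6 pairs (running 26/82).
Total adjacent occupied pairs: 82; unlike-type pairs: 26.
26/82 reduces to 13/41.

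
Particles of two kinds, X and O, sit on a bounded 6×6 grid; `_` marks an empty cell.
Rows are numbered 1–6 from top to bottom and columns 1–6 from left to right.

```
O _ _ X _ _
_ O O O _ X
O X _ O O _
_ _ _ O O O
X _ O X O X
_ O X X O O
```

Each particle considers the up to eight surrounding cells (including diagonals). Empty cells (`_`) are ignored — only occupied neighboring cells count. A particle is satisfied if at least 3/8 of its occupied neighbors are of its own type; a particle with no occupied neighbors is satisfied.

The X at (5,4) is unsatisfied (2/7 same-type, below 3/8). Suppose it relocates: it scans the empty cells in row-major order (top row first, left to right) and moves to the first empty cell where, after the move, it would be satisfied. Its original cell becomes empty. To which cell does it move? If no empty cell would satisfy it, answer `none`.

(1,5)

Vacating (5,4). Empty cells in order:
  (1,2): 0/3 same-type → still unsatisfied.
  (1,3): 1/4 same-type → still unsatisfied.
  (1,5): 2/3 same-type → satisfied — stop here.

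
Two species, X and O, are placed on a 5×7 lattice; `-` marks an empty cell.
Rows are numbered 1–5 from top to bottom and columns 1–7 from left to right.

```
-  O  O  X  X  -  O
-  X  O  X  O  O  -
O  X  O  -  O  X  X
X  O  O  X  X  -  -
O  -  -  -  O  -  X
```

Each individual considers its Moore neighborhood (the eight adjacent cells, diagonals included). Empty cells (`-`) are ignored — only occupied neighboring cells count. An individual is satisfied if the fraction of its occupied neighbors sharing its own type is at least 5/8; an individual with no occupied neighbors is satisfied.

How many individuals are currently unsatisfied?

20

(1,2)O 2/3 ok
(1,3)O 2/5 unhappy
(1,4)X 2/5 unhappy
(1,5)X 2/4 unhappy
(1,7)O 1/1 ok
(2,2)X 1/6 unhappy
(2,3)O 3/7 unhappy
(2,4)X 2/7 unhappy
(2,5)O 2/6 unhappy
(2,6)O 3/6 unhappy
(3,1)O 1/4 unhappy
(3,2)X 2/7 unhappy
(3,3)O 3/7 unhappy
(3,5)O 2/6 unhappy
(3,6)X 2/5 unhappy
(3,7)X 1/2 unhappy
(4,1)X 1/4 unhappy
(4,2)O 4/6 ok
(4,3)O 2/4 unhappy
(4,4)X 1/5 unhappy
(4,5)X 2/4 unhappy
(5,1)O 1/2 unhappy
(5,5)O 0/2 unhappy
(5,7)X 0/0 ok
Unsatisfied: (1,3), (1,4), (1,5), (2,2), (2,3), (2,4), (2,5), (2,6), (3,1), (3,2), (3,3), (3,5), (3,6), (3,7), (4,1), (4,3), (4,4), (4,5), (5,1), (5,5) — 20 in total.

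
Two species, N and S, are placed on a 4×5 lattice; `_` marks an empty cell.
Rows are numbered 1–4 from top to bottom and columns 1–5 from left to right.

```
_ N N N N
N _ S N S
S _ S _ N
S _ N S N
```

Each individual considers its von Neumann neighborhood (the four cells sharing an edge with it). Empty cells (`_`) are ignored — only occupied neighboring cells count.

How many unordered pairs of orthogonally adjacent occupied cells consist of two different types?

9

Scan each occupied cell's neighbors to the right and below so each pair is counted once.
From row 1: 2 unlike of 6 pairs (running 2/6).
From row 2: 4 unlike of 5 pairs (running 6/11).
From row 3: 1 unlike of 3 pairs (running 7/14).
From row 4: 2 unlike of 2 pairs (running 9/16).
Total adjacent occupied pairs: 16; unlike-type pairs: 9.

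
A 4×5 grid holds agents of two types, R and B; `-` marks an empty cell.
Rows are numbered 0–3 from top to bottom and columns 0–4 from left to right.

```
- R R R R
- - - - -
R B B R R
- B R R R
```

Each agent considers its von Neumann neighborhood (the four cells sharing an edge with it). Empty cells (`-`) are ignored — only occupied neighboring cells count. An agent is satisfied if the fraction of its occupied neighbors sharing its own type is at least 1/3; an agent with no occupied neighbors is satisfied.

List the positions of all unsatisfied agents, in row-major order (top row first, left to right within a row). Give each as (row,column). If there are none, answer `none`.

Row 0: (0,1)R 1/1 ok · (0,2)R 2/2 ok · (0,3)R 2/2 ok · (0,4)R 1/1 ok
Row 2: (2,0)R 0/1 unhappy · (2,1)B 2/3 ok · (2,2)B 1/3 ok · (2,3)R 2/3 ok · (2,4)R 2/2 ok
Row 3: (3,1)B 1/2 ok · (3,2)R 1/3 ok · (3,3)R 3/3 ok · (3,4)R 2/2 ok

(2,0)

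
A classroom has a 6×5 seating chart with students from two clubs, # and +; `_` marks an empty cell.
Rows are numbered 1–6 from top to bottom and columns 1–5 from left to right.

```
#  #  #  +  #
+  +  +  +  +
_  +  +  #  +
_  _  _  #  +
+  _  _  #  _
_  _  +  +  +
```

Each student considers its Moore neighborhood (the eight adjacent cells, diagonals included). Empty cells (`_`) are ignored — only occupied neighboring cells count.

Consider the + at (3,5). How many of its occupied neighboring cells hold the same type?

3

Occupied neighbors of (3,5): (2,4)=+, (2,5)=+, (3,4)=#, (4,4)=#, (4,5)=+.
Same type (+): 3 of 5.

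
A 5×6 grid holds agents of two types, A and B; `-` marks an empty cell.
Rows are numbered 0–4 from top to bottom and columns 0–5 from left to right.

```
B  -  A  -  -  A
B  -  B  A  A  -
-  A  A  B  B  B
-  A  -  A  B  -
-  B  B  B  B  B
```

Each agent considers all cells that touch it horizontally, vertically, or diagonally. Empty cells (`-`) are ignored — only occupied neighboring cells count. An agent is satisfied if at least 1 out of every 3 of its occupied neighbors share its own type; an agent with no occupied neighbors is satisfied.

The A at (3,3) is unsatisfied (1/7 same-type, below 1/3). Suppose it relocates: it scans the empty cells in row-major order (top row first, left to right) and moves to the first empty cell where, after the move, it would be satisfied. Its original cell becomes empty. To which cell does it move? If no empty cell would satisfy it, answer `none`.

Vacating (3,3). Empty cells in order:
  (0,1): 1/4 same-type → still unsatisfied.
  (0,3): 3/4 same-type → satisfied — stop here.

(0,3)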